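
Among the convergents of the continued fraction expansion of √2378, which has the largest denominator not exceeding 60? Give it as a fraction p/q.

√2378 = [48; 1, 3, 3, 1, 96, …] (period length 5).
Convergents:
  p_0/q_0 = 48/1
  p_1/q_1 = 49/1
  p_2/q_2 = 195/4
  p_3/q_3 = 634/13
  p_4/q_4 = 829/17
  p_5/q_5 = 80218/1645
q_4 = 17 ≤ 60 < 1645 = q_5, so the answer is 829/17.

829/17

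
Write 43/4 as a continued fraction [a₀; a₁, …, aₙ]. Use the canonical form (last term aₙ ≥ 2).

43 = 10×4 + 3
4 = 1×3 + 1
3 = 3×1 + 0  (stop)
So 43/4 = [10; 1, 3].

[10; 1, 3]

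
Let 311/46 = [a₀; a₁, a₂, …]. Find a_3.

5

311 = 6·46 + 35   →  a_0 = 6
46 = 1·35 + 11   →  a_1 = 1
35 = 3·11 + 2   →  a_2 = 3
11 = 5·2 + 1   →  a_3 = 5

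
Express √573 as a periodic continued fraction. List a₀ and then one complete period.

[23; 1, 14, 1, 46]

a₀ = ⌊√573⌋ = 23.
With m₀=0, d₀=1 and mₖ₊₁ = dₖaₖ − mₖ, dₖ₊₁ = (n − mₖ₊₁²)/dₖ, aₖ₊₁ = ⌊(a₀+mₖ₊₁)/dₖ₊₁⌋:
  k=1: m=23, d=44, a=1
  k=2: m=21, d=3, a=14
  k=3: m=21, d=44, a=1
  k=4: m=23, d=1, a=46
d=1 and a=2a₀=46 at k=4, so the next step gives (m, d) = (23, 44) again — its k=1 value — and the period has length 4.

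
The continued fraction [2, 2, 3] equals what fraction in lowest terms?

17/7

Using pₖ = aₖpₖ₋₁ + pₖ₋₂ and qₖ = aₖqₖ₋₁ + qₖ₋₂:
  k=0: a=2, p=2, q=1
  k=1: a=2, p=5, q=2
  k=2: a=3, p=17, q=7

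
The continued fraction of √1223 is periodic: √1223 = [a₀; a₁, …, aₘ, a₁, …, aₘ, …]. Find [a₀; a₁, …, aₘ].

[34; 1, 33, 1, 68]

a₀ = ⌊√1223⌋ = 34.
With m₀=0, d₀=1 and mₖ₊₁ = dₖaₖ − mₖ, dₖ₊₁ = (n − mₖ₊₁²)/dₖ, aₖ₊₁ = ⌊(a₀+mₖ₊₁)/dₖ₊₁⌋:
  k=1: m=34, d=67, a=1
  k=2: m=33, d=2, a=33
  k=3: m=33, d=67, a=1
  k=4: m=34, d=1, a=68
d=1 and a=2a₀=68 at k=4, so the next step gives (m, d) = (34, 67) again — its k=1 value — and the period has length 4.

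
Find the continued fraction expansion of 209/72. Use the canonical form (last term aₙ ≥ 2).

209 = 2*72 + 65
72 = 1*65 + 7
65 = 9*7 + 2
7 = 3*2 + 1
2 = 2*1 + 0  (stop)
So 209/72 = [2; 1, 9, 3, 2].

[2; 1, 9, 3, 2]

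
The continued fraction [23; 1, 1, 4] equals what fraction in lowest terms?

212/9

Fold from the inside: start with 4/1.
  1 + 1/4 = 5/4
  1 + 4/5 = 9/5
  23 + 5/9 = 212/9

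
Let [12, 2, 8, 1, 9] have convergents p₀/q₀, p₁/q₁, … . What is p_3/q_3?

237/19

Using pₖ = aₖpₖ₋₁ + pₖ₋₂, qₖ = aₖqₖ₋₁ + qₖ₋₂ (with p₋₁=1, p₋₂=0, q₋₁=0, q₋₂=1):
  k=0: a=12, p=12, q=1
  k=1: a=2, p=25, q=2
  k=2: a=8, p=212, q=17
  k=3: a=1, p=237, q=19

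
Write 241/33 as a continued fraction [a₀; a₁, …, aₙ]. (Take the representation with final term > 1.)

241 = 7*33 + 10
33 = 3*10 + 3
10 = 3*3 + 1
3 = 3*1 + 0  (stop)
So 241/33 = [7; 3, 3, 3].

[7; 3, 3, 3]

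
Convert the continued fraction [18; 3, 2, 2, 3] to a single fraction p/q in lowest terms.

Fold from the inside: start with 3/1.
  2 + 1/3 = 7/3
  2 + 3/7 = 17/7
  3 + 7/17 = 58/17
  18 + 17/58 = 1061/58

1061/58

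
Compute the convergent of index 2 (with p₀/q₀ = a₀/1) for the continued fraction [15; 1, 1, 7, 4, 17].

Using pₖ = aₖpₖ₋₁ + pₖ₋₂, qₖ = aₖqₖ₋₁ + qₖ₋₂ (with p₋₁=1, p₋₂=0, q₋₁=0, q₋₂=1):
  k=0: a=15, p=15, q=1
  k=1: a=1, p=16, q=1
  k=2: a=1, p=31, q=2

31/2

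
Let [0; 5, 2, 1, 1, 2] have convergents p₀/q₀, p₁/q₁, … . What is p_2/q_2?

2/11

Using pₖ = aₖpₖ₋₁ + pₖ₋₂, qₖ = aₖqₖ₋₁ + qₖ₋₂ (with p₋₁=1, p₋₂=0, q₋₁=0, q₋₂=1):
  k=0: a=0, p=0, q=1
  k=1: a=5, p=1, q=5
  k=2: a=2, p=2, q=11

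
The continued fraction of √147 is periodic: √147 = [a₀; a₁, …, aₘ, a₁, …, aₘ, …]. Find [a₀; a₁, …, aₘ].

a₀ = ⌊√147⌋ = 12.
With m₀=0, d₀=1 and mₖ₊₁ = dₖaₖ − mₖ, dₖ₊₁ = (n − mₖ₊₁²)/dₖ, aₖ₊₁ = ⌊(a₀+mₖ₊₁)/dₖ₊₁⌋:
  k=1: m=12, d=3, a=8
  k=2: m=12, d=1, a=24
d=1 and a=2a₀=24 at k=2, so the next step gives (m, d) = (12, 3) again — its k=1 value — and the period has length 2.

[12; 8, 24]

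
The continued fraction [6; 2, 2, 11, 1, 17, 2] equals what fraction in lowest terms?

14625/2284

Using pₖ = aₖpₖ₋₁ + pₖ₋₂ and qₖ = aₖqₖ₋₁ + qₖ₋₂:
  k=0: a=6, p=6, q=1
  k=1: a=2, p=13, q=2
  k=2: a=2, p=32, q=5
  k=3: a=11, p=365, q=57
  k=4: a=1, p=397, q=62
  k=5: a=17, p=7114, q=1111
  k=6: a=2, p=14625, q=2284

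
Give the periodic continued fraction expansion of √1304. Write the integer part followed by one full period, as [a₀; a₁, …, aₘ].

a₀ = ⌊√1304⌋ = 36.
With m₀=0, d₀=1 and mₖ₊₁ = dₖaₖ − mₖ, dₖ₊₁ = (n − mₖ₊₁²)/dₖ, aₖ₊₁ = ⌊(a₀+mₖ₊₁)/dₖ₊₁⌋:
  k=1: m=36, d=8, a=9
  k=2: m=36, d=1, a=72
d=1 and a=2a₀=72 at k=2, so the next step gives (m, d) = (36, 8) again — its k=1 value — and the period has length 2.

[36; 9, 72]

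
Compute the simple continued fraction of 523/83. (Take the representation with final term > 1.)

523 = 6·83 + 25
83 = 3·25 + 8
25 = 3·8 + 1
8 = 8·1 + 0  (stop)
So 523/83 = [6; 3, 3, 8].

[6; 3, 3, 8]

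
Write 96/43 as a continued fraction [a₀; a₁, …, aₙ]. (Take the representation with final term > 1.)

[2; 4, 3, 3]

96 = 2*43 + 10
43 = 4*10 + 3
10 = 3*3 + 1
3 = 3*1 + 0  (stop)
So 96/43 = [2; 4, 3, 3].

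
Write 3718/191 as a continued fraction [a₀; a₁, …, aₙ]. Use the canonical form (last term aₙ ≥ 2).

3718 = 19·191 + 89
191 = 2·89 + 13
89 = 6·13 + 11
13 = 1·11 + 2
11 = 5·2 + 1
2 = 2·1 + 0  (stop)
So 3718/191 = [19; 2, 6, 1, 5, 2].

[19; 2, 6, 1, 5, 2]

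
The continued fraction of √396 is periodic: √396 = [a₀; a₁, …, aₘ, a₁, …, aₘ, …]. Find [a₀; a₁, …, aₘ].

a₀ = ⌊√396⌋ = 19.
With m₀=0, d₀=1 and mₖ₊₁ = dₖaₖ − mₖ, dₖ₊₁ = (n − mₖ₊₁²)/dₖ, aₖ₊₁ = ⌊(a₀+mₖ₊₁)/dₖ₊₁⌋:
  k=1: m=19, d=35, a=1
  k=2: m=16, d=4, a=8
  k=3: m=16, d=35, a=1
  k=4: m=19, d=1, a=38
d=1 and a=2a₀=38 at k=4, so the next step gives (m, d) = (19, 35) again — its k=1 value — and the period has length 4.

[19; 1, 8, 1, 38]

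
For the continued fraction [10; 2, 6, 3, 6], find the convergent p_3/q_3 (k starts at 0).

Using pₖ = aₖpₖ₋₁ + pₖ₋₂, qₖ = aₖqₖ₋₁ + qₖ₋₂ (with p₋₁=1, p₋₂=0, q₋₁=0, q₋₂=1):
  k=0: a=10, p=10, q=1
  k=1: a=2, p=21, q=2
  k=2: a=6, p=136, q=13
  k=3: a=3, p=429, q=41

429/41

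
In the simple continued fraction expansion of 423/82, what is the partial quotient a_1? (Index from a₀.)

6

423 = 5·82 + 13   →  a_0 = 5
82 = 6·13 + 4   →  a_1 = 6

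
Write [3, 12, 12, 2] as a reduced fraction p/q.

Using pₖ = aₖpₖ₋₁ + pₖ₋₂ and qₖ = aₖqₖ₋₁ + qₖ₋₂:
  k=0: a=3, p=3, q=1
  k=1: a=12, p=37, q=12
  k=2: a=12, p=447, q=145
  k=3: a=2, p=931, q=302

931/302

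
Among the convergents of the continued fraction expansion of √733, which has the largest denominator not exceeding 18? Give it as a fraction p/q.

√733 = [27; 13, 1, 1, 13, 54, …] (period length 5).
Convergents:
  p_0/q_0 = 27/1
  p_1/q_1 = 352/13
  p_2/q_2 = 379/14
  p_3/q_3 = 731/27
q_2 = 14 ≤ 18 < 27 = q_3, so the answer is 379/14.

379/14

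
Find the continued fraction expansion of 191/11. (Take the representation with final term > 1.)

191 = 17·11 + 4
11 = 2·4 + 3
4 = 1·3 + 1
3 = 3·1 + 0  (stop)
So 191/11 = [17; 2, 1, 3].

[17; 2, 1, 3]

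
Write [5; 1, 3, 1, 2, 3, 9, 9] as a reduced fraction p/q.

Fold from the inside: start with 9/1.
  9 + 1/9 = 82/9
  3 + 9/82 = 255/82
  2 + 82/255 = 592/255
  1 + 255/592 = 847/592
  3 + 592/847 = 3133/847
  1 + 847/3133 = 3980/3133
  5 + 3133/3980 = 23033/3980

23033/3980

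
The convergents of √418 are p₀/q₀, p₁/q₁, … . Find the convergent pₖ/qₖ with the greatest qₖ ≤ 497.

3721/182

√418 = [20; 2, 4, 20, 4, 2, 40, …] (period length 6).
Convergents:
  p_0/q_0 = 20/1
  p_1/q_1 = 41/2
  p_2/q_2 = 184/9
  p_3/q_3 = 3721/182
  p_4/q_4 = 15068/737
q_3 = 182 ≤ 497 < 737 = q_4, so the answer is 3721/182.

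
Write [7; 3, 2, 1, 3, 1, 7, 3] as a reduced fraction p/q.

Using pₖ = aₖpₖ₋₁ + pₖ₋₂ and qₖ = aₖqₖ₋₁ + qₖ₋₂:
  k=0: a=7, p=7, q=1
  k=1: a=3, p=22, q=3
  k=2: a=2, p=51, q=7
  k=3: a=1, p=73, q=10
  k=4: a=3, p=270, q=37
  k=5: a=1, p=343, q=47
  k=6: a=7, p=2671, q=366
  k=7: a=3, p=8356, q=1145

8356/1145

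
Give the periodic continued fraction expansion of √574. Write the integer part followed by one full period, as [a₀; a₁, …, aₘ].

[23; 1, 22, 1, 46]

a₀ = ⌊√574⌋ = 23.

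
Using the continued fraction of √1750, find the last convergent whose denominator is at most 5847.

√1750 = [41; 1, 4, 1, 82, …] (period length 4).
Convergents:
  p_0/q_0 = 41/1
  p_1/q_1 = 42/1
  p_2/q_2 = 209/5
  p_3/q_3 = 251/6
  p_4/q_4 = 20791/497
  p_5/q_5 = 21042/503
  p_6/q_6 = 104959/2509
  p_7/q_7 = 126001/3012
  p_8/q_8 = 10437041/249493
q_7 = 3012 ≤ 5847 < 249493 = q_8, so the answer is 126001/3012.

126001/3012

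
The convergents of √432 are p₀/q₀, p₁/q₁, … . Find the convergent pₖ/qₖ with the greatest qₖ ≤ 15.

√432 = [20; 1, 3, 1, 1, 1, 3, 1, 40, …] (period length 8).
Convergents:
  p_0/q_0 = 20/1
  p_1/q_1 = 21/1
  p_2/q_2 = 83/4
  p_3/q_3 = 104/5
  p_4/q_4 = 187/9
  p_5/q_5 = 291/14
  p_6/q_6 = 1060/51
q_5 = 14 ≤ 15 < 51 = q_6, so the answer is 291/14.

291/14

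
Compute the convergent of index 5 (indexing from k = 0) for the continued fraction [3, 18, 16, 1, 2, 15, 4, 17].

42323/13852

Using pₖ = aₖpₖ₋₁ + pₖ₋₂, qₖ = aₖqₖ₋₁ + qₖ₋₂ (with p₋₁=1, p₋₂=0, q₋₁=0, q₋₂=1):
  k=0: a=3, p=3, q=1
  k=1: a=18, p=55, q=18
  k=2: a=16, p=883, q=289
  k=3: a=1, p=938, q=307
  k=4: a=2, p=2759, q=903
  k=5: a=15, p=42323, q=13852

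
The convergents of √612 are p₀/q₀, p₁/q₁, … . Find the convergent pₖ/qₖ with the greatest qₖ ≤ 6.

99/4

√612 = [24; 1, 2, 1, 4, 1, 2, 1, 48, …] (period length 8).
Convergents:
  p_0/q_0 = 24/1
  p_1/q_1 = 25/1
  p_2/q_2 = 74/3
  p_3/q_3 = 99/4
  p_4/q_4 = 470/19
q_3 = 4 ≤ 6 < 19 = q_4, so the answer is 99/4.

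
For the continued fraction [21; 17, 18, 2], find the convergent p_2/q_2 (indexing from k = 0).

6465/307

Using pₖ = aₖpₖ₋₁ + pₖ₋₂, qₖ = aₖqₖ₋₁ + qₖ₋₂ (with p₋₁=1, p₋₂=0, q₋₁=0, q₋₂=1):
  k=0: a=21, p=21, q=1
  k=1: a=17, p=358, q=17
  k=2: a=18, p=6465, q=307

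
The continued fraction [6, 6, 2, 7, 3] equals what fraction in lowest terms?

Using pₖ = aₖpₖ₋₁ + pₖ₋₂ and qₖ = aₖqₖ₋₁ + qₖ₋₂:
  k=0: a=6, p=6, q=1
  k=1: a=6, p=37, q=6
  k=2: a=2, p=80, q=13
  k=3: a=7, p=597, q=97
  k=4: a=3, p=1871, q=304

1871/304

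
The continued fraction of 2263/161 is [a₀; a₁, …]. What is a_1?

17

2263 = 14·161 + 9   →  a_0 = 14
161 = 17·9 + 8   →  a_1 = 17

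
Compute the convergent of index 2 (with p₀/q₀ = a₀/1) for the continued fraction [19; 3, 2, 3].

Using pₖ = aₖpₖ₋₁ + pₖ₋₂, qₖ = aₖqₖ₋₁ + qₖ₋₂ (with p₋₁=1, p₋₂=0, q₋₁=0, q₋₂=1):
  k=0: a=19, p=19, q=1
  k=1: a=3, p=58, q=3
  k=2: a=2, p=135, q=7

135/7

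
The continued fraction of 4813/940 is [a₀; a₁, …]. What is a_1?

4813 = 5·940 + 113   →  a_0 = 5
940 = 8·113 + 36   →  a_1 = 8

8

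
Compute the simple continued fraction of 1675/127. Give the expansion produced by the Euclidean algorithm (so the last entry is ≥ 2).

[13; 5, 3, 2, 3]

1675 = 13×127 + 24
127 = 5×24 + 7
24 = 3×7 + 3
7 = 2×3 + 1
3 = 3×1 + 0  (stop)
So 1675/127 = [13; 5, 3, 2, 3].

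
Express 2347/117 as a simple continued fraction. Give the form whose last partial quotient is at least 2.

[20; 16, 1, 2, 2]

2347 = 20×117 + 7
117 = 16×7 + 5
7 = 1×5 + 2
5 = 2×2 + 1
2 = 2×1 + 0  (stop)
So 2347/117 = [20; 16, 1, 2, 2].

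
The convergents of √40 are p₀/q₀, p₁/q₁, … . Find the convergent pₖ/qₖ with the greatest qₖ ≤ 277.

721/114

√40 = [6; 3, 12, …] (period length 2).
Convergents:
  p_0/q_0 = 6/1
  p_1/q_1 = 19/3
  p_2/q_2 = 234/37
  p_3/q_3 = 721/114
  p_4/q_4 = 8886/1405
q_3 = 114 ≤ 277 < 1405 = q_4, so the answer is 721/114.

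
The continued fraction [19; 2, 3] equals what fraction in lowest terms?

136/7

Using pₖ = aₖpₖ₋₁ + pₖ₋₂ and qₖ = aₖqₖ₋₁ + qₖ₋₂:
  k=0: a=19, p=19, q=1
  k=1: a=2, p=39, q=2
  k=2: a=3, p=136, q=7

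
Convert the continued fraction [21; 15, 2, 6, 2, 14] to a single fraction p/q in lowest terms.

131928/6263

Using pₖ = aₖpₖ₋₁ + pₖ₋₂ and qₖ = aₖqₖ₋₁ + qₖ₋₂:
  k=0: a=21, p=21, q=1
  k=1: a=15, p=316, q=15
  k=2: a=2, p=653, q=31
  k=3: a=6, p=4234, q=201
  k=4: a=2, p=9121, q=433
  k=5: a=14, p=131928, q=6263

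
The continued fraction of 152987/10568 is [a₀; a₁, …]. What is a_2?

152987 = 14·10568 + 5035   →  a_0 = 14
10568 = 2·5035 + 498   →  a_1 = 2
5035 = 10·498 + 55   →  a_2 = 10

10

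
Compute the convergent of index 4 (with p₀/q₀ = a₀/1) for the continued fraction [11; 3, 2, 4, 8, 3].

Using pₖ = aₖpₖ₋₁ + pₖ₋₂, qₖ = aₖqₖ₋₁ + qₖ₋₂ (with p₋₁=1, p₋₂=0, q₋₁=0, q₋₂=1):
  k=0: a=11, p=11, q=1
  k=1: a=3, p=34, q=3
  k=2: a=2, p=79, q=7
  k=3: a=4, p=350, q=31
  k=4: a=8, p=2879, q=255

2879/255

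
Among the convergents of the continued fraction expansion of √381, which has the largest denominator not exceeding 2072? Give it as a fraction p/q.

40112/2055

√381 = [19; 1, 1, 12, 1, 1, 38, …] (period length 6).
Convergents:
  p_0/q_0 = 19/1
  p_1/q_1 = 20/1
  p_2/q_2 = 39/2
  p_3/q_3 = 488/25
  p_4/q_4 = 527/27
  p_5/q_5 = 1015/52
  p_6/q_6 = 39097/2003
  p_7/q_7 = 40112/2055
  p_8/q_8 = 79209/4058
q_7 = 2055 ≤ 2072 < 4058 = q_8, so the answer is 40112/2055.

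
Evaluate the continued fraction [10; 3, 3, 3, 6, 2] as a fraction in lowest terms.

Using pₖ = aₖpₖ₋₁ + pₖ₋₂ and qₖ = aₖqₖ₋₁ + qₖ₋₂:
  k=0: a=10, p=10, q=1
  k=1: a=3, p=31, q=3
  k=2: a=3, p=103, q=10
  k=3: a=3, p=340, q=33
  k=4: a=6, p=2143, q=208
  k=5: a=2, p=4626, q=449

4626/449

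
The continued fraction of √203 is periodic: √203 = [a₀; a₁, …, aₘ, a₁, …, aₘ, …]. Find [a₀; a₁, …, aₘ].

[14; 4, 28]

a₀ = ⌊√203⌋ = 14.
With m₀=0, d₀=1 and mₖ₊₁ = dₖaₖ − mₖ, dₖ₊₁ = (n − mₖ₊₁²)/dₖ, aₖ₊₁ = ⌊(a₀+mₖ₊₁)/dₖ₊₁⌋:
  k=1: m=14, d=7, a=4
  k=2: m=14, d=1, a=28
d=1 and a=2a₀=28 at k=2, so the next step gives (m, d) = (14, 7) again — its k=1 value — and the period has length 2.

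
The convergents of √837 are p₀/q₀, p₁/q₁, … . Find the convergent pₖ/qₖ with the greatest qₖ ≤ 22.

√837 = [28; 1, 13, 2, 13, 1, 56, …] (period length 6).
Convergents:
  p_0/q_0 = 28/1
  p_1/q_1 = 29/1
  p_2/q_2 = 405/14
  p_3/q_3 = 839/29
q_2 = 14 ≤ 22 < 29 = q_3, so the answer is 405/14.

405/14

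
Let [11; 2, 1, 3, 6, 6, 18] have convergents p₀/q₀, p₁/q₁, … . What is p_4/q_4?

784/69

Using pₖ = aₖpₖ₋₁ + pₖ₋₂, qₖ = aₖqₖ₋₁ + qₖ₋₂ (with p₋₁=1, p₋₂=0, q₋₁=0, q₋₂=1):
  k=0: a=11, p=11, q=1
  k=1: a=2, p=23, q=2
  k=2: a=1, p=34, q=3
  k=3: a=3, p=125, q=11
  k=4: a=6, p=784, q=69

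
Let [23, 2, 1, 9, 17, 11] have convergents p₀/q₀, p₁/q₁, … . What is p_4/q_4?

11579/496

Using pₖ = aₖpₖ₋₁ + pₖ₋₂, qₖ = aₖqₖ₋₁ + qₖ₋₂ (with p₋₁=1, p₋₂=0, q₋₁=0, q₋₂=1):
  k=0: a=23, p=23, q=1
  k=1: a=2, p=47, q=2
  k=2: a=1, p=70, q=3
  k=3: a=9, p=677, q=29
  k=4: a=17, p=11579, q=496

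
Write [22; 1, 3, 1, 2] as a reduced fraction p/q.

Fold from the inside: start with 2/1.
  1 + 1/2 = 3/2
  3 + 2/3 = 11/3
  1 + 3/11 = 14/11
  22 + 11/14 = 319/14

319/14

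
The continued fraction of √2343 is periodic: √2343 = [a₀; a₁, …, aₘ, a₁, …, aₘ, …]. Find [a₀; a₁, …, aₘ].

[48; 2, 2, 8, 2, 2, 96]

a₀ = ⌊√2343⌋ = 48.
With m₀=0, d₀=1 and mₖ₊₁ = dₖaₖ − mₖ, dₖ₊₁ = (n − mₖ₊₁²)/dₖ, aₖ₊₁ = ⌊(a₀+mₖ₊₁)/dₖ₊₁⌋:
  k=1: m=48, d=39, a=2
  k=2: m=30, d=37, a=2
  k=3: m=44, d=11, a=8
  k=4: m=44, d=37, a=2
  k=5: m=30, d=39, a=2
  k=6: m=48, d=1, a=96
d=1 and a=2a₀=96 at k=6, so the next step gives (m, d) = (48, 39) again — its k=1 value — and the period has length 6.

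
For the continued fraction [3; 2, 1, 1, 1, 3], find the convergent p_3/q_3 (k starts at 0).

Using pₖ = aₖpₖ₋₁ + pₖ₋₂, qₖ = aₖqₖ₋₁ + qₖ₋₂ (with p₋₁=1, p₋₂=0, q₋₁=0, q₋₂=1):
  k=0: a=3, p=3, q=1
  k=1: a=2, p=7, q=2
  k=2: a=1, p=10, q=3
  k=3: a=1, p=17, q=5

17/5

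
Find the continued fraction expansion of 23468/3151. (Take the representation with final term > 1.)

23468 = 7×3151 + 1411
3151 = 2×1411 + 329
1411 = 4×329 + 95
329 = 3×95 + 44
95 = 2×44 + 7
44 = 6×7 + 2
7 = 3×2 + 1
2 = 2×1 + 0  (stop)
So 23468/3151 = [7; 2, 4, 3, 2, 6, 3, 2].

[7; 2, 4, 3, 2, 6, 3, 2]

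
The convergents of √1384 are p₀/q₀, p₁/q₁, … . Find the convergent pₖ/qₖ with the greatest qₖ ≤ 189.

3497/94

√1384 = [37; 4, 1, 17, 1, 4, 74, …] (period length 6).
Convergents:
  p_0/q_0 = 37/1
  p_1/q_1 = 149/4
  p_2/q_2 = 186/5
  p_3/q_3 = 3311/89
  p_4/q_4 = 3497/94
  p_5/q_5 = 17299/465
q_4 = 94 ≤ 189 < 465 = q_5, so the answer is 3497/94.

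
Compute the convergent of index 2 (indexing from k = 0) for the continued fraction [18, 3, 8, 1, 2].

458/25

Using pₖ = aₖpₖ₋₁ + pₖ₋₂, qₖ = aₖqₖ₋₁ + qₖ₋₂ (with p₋₁=1, p₋₂=0, q₋₁=0, q₋₂=1):
  k=0: a=18, p=18, q=1
  k=1: a=3, p=55, q=3
  k=2: a=8, p=458, q=25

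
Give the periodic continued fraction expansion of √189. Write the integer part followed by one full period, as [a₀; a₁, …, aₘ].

a₀ = ⌊√189⌋ = 13.
With m₀=0, d₀=1 and mₖ₊₁ = dₖaₖ − mₖ, dₖ₊₁ = (n − mₖ₊₁²)/dₖ, aₖ₊₁ = ⌊(a₀+mₖ₊₁)/dₖ₊₁⌋:
  k=1: m=13, d=20, a=1
  k=2: m=7, d=7, a=2
  k=3: m=7, d=20, a=1
  k=4: m=13, d=1, a=26
d=1 and a=2a₀=26 at k=4, so the next step gives (m, d) = (13, 20) again — its k=1 value — and the period has length 4.

[13; 1, 2, 1, 26]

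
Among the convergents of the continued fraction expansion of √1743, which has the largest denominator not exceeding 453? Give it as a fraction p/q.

√1743 = [41; 1, 2, 1, 82, …] (period length 4).
Convergents:
  p_0/q_0 = 41/1
  p_1/q_1 = 42/1
  p_2/q_2 = 125/3
  p_3/q_3 = 167/4
  p_4/q_4 = 13819/331
  p_5/q_5 = 13986/335
  p_6/q_6 = 41791/1001
q_5 = 335 ≤ 453 < 1001 = q_6, so the answer is 13986/335.

13986/335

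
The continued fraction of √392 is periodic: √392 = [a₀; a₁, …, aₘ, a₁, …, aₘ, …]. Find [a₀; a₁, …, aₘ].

a₀ = ⌊√392⌋ = 19.
With m₀=0, d₀=1 and mₖ₊₁ = dₖaₖ − mₖ, dₖ₊₁ = (n − mₖ₊₁²)/dₖ, aₖ₊₁ = ⌊(a₀+mₖ₊₁)/dₖ₊₁⌋:
  k=1: m=19, d=31, a=1
  k=2: m=12, d=8, a=3
  k=3: m=12, d=31, a=1
  k=4: m=19, d=1, a=38
d=1 and a=2a₀=38 at k=4, so the next step gives (m, d) = (19, 31) again — its k=1 value — and the period has length 4.

[19; 1, 3, 1, 38]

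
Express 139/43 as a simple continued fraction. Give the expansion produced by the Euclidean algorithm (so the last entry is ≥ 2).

139 = 3×43 + 10
43 = 4×10 + 3
10 = 3×3 + 1
3 = 3×1 + 0  (stop)
So 139/43 = [3; 4, 3, 3].

[3; 4, 3, 3]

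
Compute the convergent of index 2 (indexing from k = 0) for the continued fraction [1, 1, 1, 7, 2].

3/2

Using pₖ = aₖpₖ₋₁ + pₖ₋₂, qₖ = aₖqₖ₋₁ + qₖ₋₂ (with p₋₁=1, p₋₂=0, q₋₁=0, q₋₂=1):
  k=0: a=1, p=1, q=1
  k=1: a=1, p=2, q=1
  k=2: a=1, p=3, q=2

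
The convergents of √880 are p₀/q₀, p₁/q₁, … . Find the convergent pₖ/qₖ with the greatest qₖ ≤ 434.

√880 = [29; 1, 1, 1, 58, …] (period length 4).
Convergents:
  p_0/q_0 = 29/1
  p_1/q_1 = 30/1
  p_2/q_2 = 59/2
  p_3/q_3 = 89/3
  p_4/q_4 = 5221/176
  p_5/q_5 = 5310/179
  p_6/q_6 = 10531/355
  p_7/q_7 = 15841/534
q_6 = 355 ≤ 434 < 534 = q_7, so the answer is 10531/355.

10531/355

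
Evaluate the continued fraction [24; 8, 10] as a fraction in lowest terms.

Using pₖ = aₖpₖ₋₁ + pₖ₋₂ and qₖ = aₖqₖ₋₁ + qₖ₋₂:
  k=0: a=24, p=24, q=1
  k=1: a=8, p=193, q=8
  k=2: a=10, p=1954, q=81

1954/81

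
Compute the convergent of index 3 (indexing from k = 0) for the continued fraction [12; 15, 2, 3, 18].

Using pₖ = aₖpₖ₋₁ + pₖ₋₂, qₖ = aₖqₖ₋₁ + qₖ₋₂ (with p₋₁=1, p₋₂=0, q₋₁=0, q₋₂=1):
  k=0: a=12, p=12, q=1
  k=1: a=15, p=181, q=15
  k=2: a=2, p=374, q=31
  k=3: a=3, p=1303, q=108

1303/108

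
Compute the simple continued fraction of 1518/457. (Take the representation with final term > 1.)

[3; 3, 9, 5, 3]

1518 = 3·457 + 147
457 = 3·147 + 16
147 = 9·16 + 3
16 = 5·3 + 1
3 = 3·1 + 0  (stop)
So 1518/457 = [3; 3, 9, 5, 3].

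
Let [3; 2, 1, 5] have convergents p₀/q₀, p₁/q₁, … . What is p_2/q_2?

Using pₖ = aₖpₖ₋₁ + pₖ₋₂, qₖ = aₖqₖ₋₁ + qₖ₋₂ (with p₋₁=1, p₋₂=0, q₋₁=0, q₋₂=1):
  k=0: a=3, p=3, q=1
  k=1: a=2, p=7, q=2
  k=2: a=1, p=10, q=3

10/3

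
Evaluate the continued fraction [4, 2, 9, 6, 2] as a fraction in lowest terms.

Using pₖ = aₖpₖ₋₁ + pₖ₋₂ and qₖ = aₖqₖ₋₁ + qₖ₋₂:
  k=0: a=4, p=4, q=1
  k=1: a=2, p=9, q=2
  k=2: a=9, p=85, q=19
  k=3: a=6, p=519, q=116
  k=4: a=2, p=1123, q=251

1123/251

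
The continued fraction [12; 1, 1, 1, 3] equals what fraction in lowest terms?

139/11

Using pₖ = aₖpₖ₋₁ + pₖ₋₂ and qₖ = aₖqₖ₋₁ + qₖ₋₂:
  k=0: a=12, p=12, q=1
  k=1: a=1, p=13, q=1
  k=2: a=1, p=25, q=2
  k=3: a=1, p=38, q=3
  k=4: a=3, p=139, q=11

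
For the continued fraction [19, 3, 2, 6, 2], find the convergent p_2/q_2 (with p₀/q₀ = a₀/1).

135/7

Using pₖ = aₖpₖ₋₁ + pₖ₋₂, qₖ = aₖqₖ₋₁ + qₖ₋₂ (with p₋₁=1, p₋₂=0, q₋₁=0, q₋₂=1):
  k=0: a=19, p=19, q=1
  k=1: a=3, p=58, q=3
  k=2: a=2, p=135, q=7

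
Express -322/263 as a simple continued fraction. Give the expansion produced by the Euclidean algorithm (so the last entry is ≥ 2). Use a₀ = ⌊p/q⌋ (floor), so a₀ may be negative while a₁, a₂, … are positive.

[-2; 1, 3, 2, 5, 2, 2]

-322 = -2·263 + 204
263 = 1·204 + 59
204 = 3·59 + 27
59 = 2·27 + 5
27 = 5·5 + 2
5 = 2·2 + 1
2 = 2·1 + 0  (stop)
So -322/263 = [-2; 1, 3, 2, 5, 2, 2].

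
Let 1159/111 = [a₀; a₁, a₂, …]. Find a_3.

1

1159 = 10·111 + 49   →  a_0 = 10
111 = 2·49 + 13   →  a_1 = 2
49 = 3·13 + 10   →  a_2 = 3
13 = 1·10 + 3   →  a_3 = 1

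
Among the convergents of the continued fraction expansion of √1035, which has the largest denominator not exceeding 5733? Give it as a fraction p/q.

72257/2246

√1035 = [32; 5, 1, 5, 64, …] (period length 4).
Convergents:
  p_0/q_0 = 32/1
  p_1/q_1 = 161/5
  p_2/q_2 = 193/6
  p_3/q_3 = 1126/35
  p_4/q_4 = 72257/2246
  p_5/q_5 = 362411/11265
q_4 = 2246 ≤ 5733 < 11265 = q_5, so the answer is 72257/2246.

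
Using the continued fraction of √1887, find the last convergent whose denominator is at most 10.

391/9

√1887 = [43; 2, 3, 1, 1, 1, 3, 2, 86, …] (period length 8).
Convergents:
  p_0/q_0 = 43/1
  p_1/q_1 = 87/2
  p_2/q_2 = 304/7
  p_3/q_3 = 391/9
  p_4/q_4 = 695/16
q_3 = 9 ≤ 10 < 16 = q_4, so the answer is 391/9.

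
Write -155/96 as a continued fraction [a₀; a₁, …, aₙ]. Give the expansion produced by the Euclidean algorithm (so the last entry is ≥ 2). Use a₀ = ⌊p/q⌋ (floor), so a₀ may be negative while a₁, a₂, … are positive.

[-2; 2, 1, 1, 2, 7]

-155 = -2×96 + 37
96 = 2×37 + 22
37 = 1×22 + 15
22 = 1×15 + 7
15 = 2×7 + 1
7 = 7×1 + 0  (stop)
So -155/96 = [-2; 2, 1, 1, 2, 7].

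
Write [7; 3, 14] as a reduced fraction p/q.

Fold from the inside: start with 14/1.
  3 + 1/14 = 43/14
  7 + 14/43 = 315/43

315/43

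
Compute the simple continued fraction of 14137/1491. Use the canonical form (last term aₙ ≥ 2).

[9; 2, 13, 18, 3]

14137 = 9×1491 + 718
1491 = 2×718 + 55
718 = 13×55 + 3
55 = 18×3 + 1
3 = 3×1 + 0  (stop)
So 14137/1491 = [9; 2, 13, 18, 3].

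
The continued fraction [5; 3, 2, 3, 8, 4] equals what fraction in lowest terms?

Using pₖ = aₖpₖ₋₁ + pₖ₋₂ and qₖ = aₖqₖ₋₁ + qₖ₋₂:
  k=0: a=5, p=5, q=1
  k=1: a=3, p=16, q=3
  k=2: a=2, p=37, q=7
  k=3: a=3, p=127, q=24
  k=4: a=8, p=1053, q=199
  k=5: a=4, p=4339, q=820

4339/820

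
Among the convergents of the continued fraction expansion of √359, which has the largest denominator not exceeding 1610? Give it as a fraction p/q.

√359 = [18; 1, 17, 1, 36, …] (period length 4).
Convergents:
  p_0/q_0 = 18/1
  p_1/q_1 = 19/1
  p_2/q_2 = 341/18
  p_3/q_3 = 360/19
  p_4/q_4 = 13301/702
  p_5/q_5 = 13661/721
  p_6/q_6 = 245538/12959
q_5 = 721 ≤ 1610 < 12959 = q_6, so the answer is 13661/721.

13661/721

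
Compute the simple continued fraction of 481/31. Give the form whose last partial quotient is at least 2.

[15; 1, 1, 15]

481 = 15·31 + 16
31 = 1·16 + 15
16 = 1·15 + 1
15 = 15·1 + 0  (stop)
So 481/31 = [15; 1, 1, 15].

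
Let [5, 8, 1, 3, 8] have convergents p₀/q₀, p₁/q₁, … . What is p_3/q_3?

179/35

Using pₖ = aₖpₖ₋₁ + pₖ₋₂, qₖ = aₖqₖ₋₁ + qₖ₋₂ (with p₋₁=1, p₋₂=0, q₋₁=0, q₋₂=1):
  k=0: a=5, p=5, q=1
  k=1: a=8, p=41, q=8
  k=2: a=1, p=46, q=9
  k=3: a=3, p=179, q=35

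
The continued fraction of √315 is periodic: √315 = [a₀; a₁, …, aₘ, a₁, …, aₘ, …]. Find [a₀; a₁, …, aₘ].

a₀ = ⌊√315⌋ = 17.
With m₀=0, d₀=1 and mₖ₊₁ = dₖaₖ − mₖ, dₖ₊₁ = (n − mₖ₊₁²)/dₖ, aₖ₊₁ = ⌊(a₀+mₖ₊₁)/dₖ₊₁⌋:
  k=1: m=17, d=26, a=1
  k=2: m=9, d=9, a=2
  k=3: m=9, d=26, a=1
  k=4: m=17, d=1, a=34
d=1 and a=2a₀=34 at k=4, so the next step gives (m, d) = (17, 26) again — its k=1 value — and the period has length 4.

[17; 1, 2, 1, 34]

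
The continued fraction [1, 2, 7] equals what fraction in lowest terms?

Fold from the inside: start with 7/1.
  2 + 1/7 = 15/7
  1 + 7/15 = 22/15

22/15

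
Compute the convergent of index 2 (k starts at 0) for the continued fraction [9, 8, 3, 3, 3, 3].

Using pₖ = aₖpₖ₋₁ + pₖ₋₂, qₖ = aₖqₖ₋₁ + qₖ₋₂ (with p₋₁=1, p₋₂=0, q₋₁=0, q₋₂=1):
  k=0: a=9, p=9, q=1
  k=1: a=8, p=73, q=8
  k=2: a=3, p=228, q=25

228/25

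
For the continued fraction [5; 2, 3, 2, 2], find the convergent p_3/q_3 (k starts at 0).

Using pₖ = aₖpₖ₋₁ + pₖ₋₂, qₖ = aₖqₖ₋₁ + qₖ₋₂ (with p₋₁=1, p₋₂=0, q₋₁=0, q₋₂=1):
  k=0: a=5, p=5, q=1
  k=1: a=2, p=11, q=2
  k=2: a=3, p=38, q=7
  k=3: a=2, p=87, q=16

87/16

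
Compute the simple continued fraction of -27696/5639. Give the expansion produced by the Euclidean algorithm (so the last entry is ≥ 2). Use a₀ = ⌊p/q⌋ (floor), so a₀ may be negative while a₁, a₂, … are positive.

[-5; 11, 3, 3, 16, 3]

-27696 = -5×5639 + 499
5639 = 11×499 + 150
499 = 3×150 + 49
150 = 3×49 + 3
49 = 16×3 + 1
3 = 3×1 + 0  (stop)
So -27696/5639 = [-5; 11, 3, 3, 16, 3].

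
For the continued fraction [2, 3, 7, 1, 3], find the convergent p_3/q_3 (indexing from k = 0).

58/25

Using pₖ = aₖpₖ₋₁ + pₖ₋₂, qₖ = aₖqₖ₋₁ + qₖ₋₂ (with p₋₁=1, p₋₂=0, q₋₁=0, q₋₂=1):
  k=0: a=2, p=2, q=1
  k=1: a=3, p=7, q=3
  k=2: a=7, p=51, q=22
  k=3: a=1, p=58, q=25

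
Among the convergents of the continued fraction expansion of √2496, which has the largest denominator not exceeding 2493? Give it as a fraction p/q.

√2496 = [49; 1, 23, 1, 98, …] (period length 4).
Convergents:
  p_0/q_0 = 49/1
  p_1/q_1 = 50/1
  p_2/q_2 = 1199/24
  p_3/q_3 = 1249/25
  p_4/q_4 = 123601/2474
  p_5/q_5 = 124850/2499
q_4 = 2474 ≤ 2493 < 2499 = q_5, so the answer is 123601/2474.

123601/2474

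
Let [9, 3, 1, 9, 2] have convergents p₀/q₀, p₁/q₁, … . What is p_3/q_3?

361/39

Using pₖ = aₖpₖ₋₁ + pₖ₋₂, qₖ = aₖqₖ₋₁ + qₖ₋₂ (with p₋₁=1, p₋₂=0, q₋₁=0, q₋₂=1):
  k=0: a=9, p=9, q=1
  k=1: a=3, p=28, q=3
  k=2: a=1, p=37, q=4
  k=3: a=9, p=361, q=39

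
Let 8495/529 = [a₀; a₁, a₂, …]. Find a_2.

8495 = 16·529 + 31   →  a_0 = 16
529 = 17·31 + 2   →  a_1 = 17
31 = 15·2 + 1   →  a_2 = 15

15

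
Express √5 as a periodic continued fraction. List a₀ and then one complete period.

[2; 4]

a₀ = ⌊√5⌋ = 2.
With m₀=0, d₀=1 and mₖ₊₁ = dₖaₖ − mₖ, dₖ₊₁ = (n − mₖ₊₁²)/dₖ, aₖ₊₁ = ⌊(a₀+mₖ₊₁)/dₖ₊₁⌋:
  k=1: m=2, d=1, a=4
d=1 and a=2a₀=4 at k=1, so the next step gives (m, d) = (2, 1) again — its k=1 value — and the period has length 1.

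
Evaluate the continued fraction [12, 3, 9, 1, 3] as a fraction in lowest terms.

1491/121

Using pₖ = aₖpₖ₋₁ + pₖ₋₂ and qₖ = aₖqₖ₋₁ + qₖ₋₂:
  k=0: a=12, p=12, q=1
  k=1: a=3, p=37, q=3
  k=2: a=9, p=345, q=28
  k=3: a=1, p=382, q=31
  k=4: a=3, p=1491, q=121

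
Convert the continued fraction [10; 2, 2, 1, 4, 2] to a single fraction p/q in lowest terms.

761/73

Fold from the inside: start with 2/1.
  4 + 1/2 = 9/2
  1 + 2/9 = 11/9
  2 + 9/11 = 31/11
  2 + 11/31 = 73/31
  10 + 31/73 = 761/73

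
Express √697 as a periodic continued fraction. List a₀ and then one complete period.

a₀ = ⌊√697⌋ = 26.
With m₀=0, d₀=1 and mₖ₊₁ = dₖaₖ − mₖ, dₖ₊₁ = (n − mₖ₊₁²)/dₖ, aₖ₊₁ = ⌊(a₀+mₖ₊₁)/dₖ₊₁⌋:
  k=1: m=26, d=21, a=2
  k=2: m=16, d=21, a=2
  k=3: m=26, d=1, a=52
d=1 and a=2a₀=52 at k=3, so the next step gives (m, d) = (26, 21) again — its k=1 value — and the period has length 3.

[26; 2, 2, 52]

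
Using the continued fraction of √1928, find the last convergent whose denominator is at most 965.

√1928 = [43; 1, 9, 1, 86, …] (period length 4).
Convergents:
  p_0/q_0 = 43/1
  p_1/q_1 = 44/1
  p_2/q_2 = 439/10
  p_3/q_3 = 483/11
  p_4/q_4 = 41977/956
  p_5/q_5 = 42460/967
q_4 = 956 ≤ 965 < 967 = q_5, so the answer is 41977/956.

41977/956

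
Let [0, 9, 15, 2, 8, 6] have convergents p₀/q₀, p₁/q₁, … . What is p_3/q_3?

Using pₖ = aₖpₖ₋₁ + pₖ₋₂, qₖ = aₖqₖ₋₁ + qₖ₋₂ (with p₋₁=1, p₋₂=0, q₋₁=0, q₋₂=1):
  k=0: a=0, p=0, q=1
  k=1: a=9, p=1, q=9
  k=2: a=15, p=15, q=136
  k=3: a=2, p=31, q=281

31/281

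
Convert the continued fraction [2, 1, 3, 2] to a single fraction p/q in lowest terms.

Fold from the inside: start with 2/1.
  3 + 1/2 = 7/2
  1 + 2/7 = 9/7
  2 + 7/9 = 25/9

25/9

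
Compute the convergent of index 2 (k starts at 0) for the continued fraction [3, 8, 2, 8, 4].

53/17

Using pₖ = aₖpₖ₋₁ + pₖ₋₂, qₖ = aₖqₖ₋₁ + qₖ₋₂ (with p₋₁=1, p₋₂=0, q₋₁=0, q₋₂=1):
  k=0: a=3, p=3, q=1
  k=1: a=8, p=25, q=8
  k=2: a=2, p=53, q=17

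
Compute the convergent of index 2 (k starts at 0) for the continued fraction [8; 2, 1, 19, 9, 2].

Using pₖ = aₖpₖ₋₁ + pₖ₋₂, qₖ = aₖqₖ₋₁ + qₖ₋₂ (with p₋₁=1, p₋₂=0, q₋₁=0, q₋₂=1):
  k=0: a=8, p=8, q=1
  k=1: a=2, p=17, q=2
  k=2: a=1, p=25, q=3

25/3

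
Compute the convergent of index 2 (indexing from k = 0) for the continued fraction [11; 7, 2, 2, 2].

Using pₖ = aₖpₖ₋₁ + pₖ₋₂, qₖ = aₖqₖ₋₁ + qₖ₋₂ (with p₋₁=1, p₋₂=0, q₋₁=0, q₋₂=1):
  k=0: a=11, p=11, q=1
  k=1: a=7, p=78, q=7
  k=2: a=2, p=167, q=15

167/15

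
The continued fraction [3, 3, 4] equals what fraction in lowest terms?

Using pₖ = aₖpₖ₋₁ + pₖ₋₂ and qₖ = aₖqₖ₋₁ + qₖ₋₂:
  k=0: a=3, p=3, q=1
  k=1: a=3, p=10, q=3
  k=2: a=4, p=43, q=13

43/13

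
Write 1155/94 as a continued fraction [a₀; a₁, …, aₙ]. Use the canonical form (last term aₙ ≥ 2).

1155 = 12·94 + 27
94 = 3·27 + 13
27 = 2·13 + 1
13 = 13·1 + 0  (stop)
So 1155/94 = [12; 3, 2, 13].

[12; 3, 2, 13]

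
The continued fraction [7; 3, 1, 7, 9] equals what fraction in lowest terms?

Fold from the inside: start with 9/1.
  7 + 1/9 = 64/9
  1 + 9/64 = 73/64
  3 + 64/73 = 283/73
  7 + 73/283 = 2054/283

2054/283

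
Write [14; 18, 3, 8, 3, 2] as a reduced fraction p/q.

46605/3316

Using pₖ = aₖpₖ₋₁ + pₖ₋₂ and qₖ = aₖqₖ₋₁ + qₖ₋₂:
  k=0: a=14, p=14, q=1
  k=1: a=18, p=253, q=18
  k=2: a=3, p=773, q=55
  k=3: a=8, p=6437, q=458
  k=4: a=3, p=20084, q=1429
  k=5: a=2, p=46605, q=3316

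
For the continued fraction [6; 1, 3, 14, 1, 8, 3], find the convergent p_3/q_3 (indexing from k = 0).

Using pₖ = aₖpₖ₋₁ + pₖ₋₂, qₖ = aₖqₖ₋₁ + qₖ₋₂ (with p₋₁=1, p₋₂=0, q₋₁=0, q₋₂=1):
  k=0: a=6, p=6, q=1
  k=1: a=1, p=7, q=1
  k=2: a=3, p=27, q=4
  k=3: a=14, p=385, q=57

385/57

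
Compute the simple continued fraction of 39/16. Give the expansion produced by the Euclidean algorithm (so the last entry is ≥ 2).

39 = 2·16 + 7
16 = 2·7 + 2
7 = 3·2 + 1
2 = 2·1 + 0  (stop)
So 39/16 = [2; 2, 3, 2].

[2; 2, 3, 2]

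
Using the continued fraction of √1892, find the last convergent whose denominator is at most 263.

√1892 = [43; 2, 86, …] (period length 2).
Convergents:
  p_0/q_0 = 43/1
  p_1/q_1 = 87/2
  p_2/q_2 = 7525/173
  p_3/q_3 = 15137/348
q_2 = 173 ≤ 263 < 348 = q_3, so the answer is 7525/173.

7525/173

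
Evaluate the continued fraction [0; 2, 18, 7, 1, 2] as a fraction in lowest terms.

417/857

Fold from the inside: start with 2/1.
  1 + 1/2 = 3/2
  7 + 2/3 = 23/3
  18 + 3/23 = 417/23
  2 + 23/417 = 857/417
  0 + 417/857 = 417/857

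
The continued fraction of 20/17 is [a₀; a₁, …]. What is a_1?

5

20 = 1·17 + 3   →  a_0 = 1
17 = 5·3 + 2   →  a_1 = 5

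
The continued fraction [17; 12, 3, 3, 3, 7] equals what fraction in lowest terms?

Fold from the inside: start with 7/1.
  3 + 1/7 = 22/7
  3 + 7/22 = 73/22
  3 + 22/73 = 241/73
  12 + 73/241 = 2965/241
  17 + 241/2965 = 50646/2965

50646/2965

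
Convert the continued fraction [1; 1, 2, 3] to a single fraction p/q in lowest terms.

17/10

Fold from the inside: start with 3/1.
  2 + 1/3 = 7/3
  1 + 3/7 = 10/7
  1 + 7/10 = 17/10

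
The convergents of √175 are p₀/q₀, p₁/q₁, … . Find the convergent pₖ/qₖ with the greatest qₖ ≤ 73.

463/35

√175 = [13; 4, 2, 1, 2, 4, 26, …] (period length 6).
Convergents:
  p_0/q_0 = 13/1
  p_1/q_1 = 53/4
  p_2/q_2 = 119/9
  p_3/q_3 = 172/13
  p_4/q_4 = 463/35
  p_5/q_5 = 2024/153
q_4 = 35 ≤ 73 < 153 = q_5, so the answer is 463/35.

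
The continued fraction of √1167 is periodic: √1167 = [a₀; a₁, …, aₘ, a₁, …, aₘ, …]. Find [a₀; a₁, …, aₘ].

[34; 6, 5, 11, 5, 6, 68]

a₀ = ⌊√1167⌋ = 34.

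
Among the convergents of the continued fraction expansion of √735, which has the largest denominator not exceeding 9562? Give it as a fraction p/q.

119071/4392

√735 = [27; 9, 54, …] (period length 2).
Convergents:
  p_0/q_0 = 27/1
  p_1/q_1 = 244/9
  p_2/q_2 = 13203/487
  p_3/q_3 = 119071/4392
  p_4/q_4 = 6443037/237655
q_3 = 4392 ≤ 9562 < 237655 = q_4, so the answer is 119071/4392.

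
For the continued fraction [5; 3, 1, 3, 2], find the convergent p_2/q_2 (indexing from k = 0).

Using pₖ = aₖpₖ₋₁ + pₖ₋₂, qₖ = aₖqₖ₋₁ + qₖ₋₂ (with p₋₁=1, p₋₂=0, q₋₁=0, q₋₂=1):
  k=0: a=5, p=5, q=1
  k=1: a=3, p=16, q=3
  k=2: a=1, p=21, q=4

21/4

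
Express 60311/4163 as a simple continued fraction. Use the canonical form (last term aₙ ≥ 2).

60311 = 14*4163 + 2029
4163 = 2*2029 + 105
2029 = 19*105 + 34
105 = 3*34 + 3
34 = 11*3 + 1
3 = 3*1 + 0  (stop)
So 60311/4163 = [14; 2, 19, 3, 11, 3].

[14; 2, 19, 3, 11, 3]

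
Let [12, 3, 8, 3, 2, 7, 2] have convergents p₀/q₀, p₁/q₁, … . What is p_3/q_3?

961/78

Using pₖ = aₖpₖ₋₁ + pₖ₋₂, qₖ = aₖqₖ₋₁ + qₖ₋₂ (with p₋₁=1, p₋₂=0, q₋₁=0, q₋₂=1):
  k=0: a=12, p=12, q=1
  k=1: a=3, p=37, q=3
  k=2: a=8, p=308, q=25
  k=3: a=3, p=961, q=78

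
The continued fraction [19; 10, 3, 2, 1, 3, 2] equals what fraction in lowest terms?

Fold from the inside: start with 2/1.
  3 + 1/2 = 7/2
  1 + 2/7 = 9/7
  2 + 7/9 = 25/9
  3 + 9/25 = 84/25
  10 + 25/84 = 865/84
  19 + 84/865 = 16519/865

16519/865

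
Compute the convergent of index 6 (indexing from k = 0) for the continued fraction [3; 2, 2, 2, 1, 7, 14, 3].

Using pₖ = aₖpₖ₋₁ + pₖ₋₂, qₖ = aₖqₖ₋₁ + qₖ₋₂ (with p₋₁=1, p₋₂=0, q₋₁=0, q₋₂=1):
  k=0: a=3, p=3, q=1
  k=1: a=2, p=7, q=2
  k=2: a=2, p=17, q=5
  k=3: a=2, p=41, q=12
  k=4: a=1, p=58, q=17
  k=5: a=7, p=447, q=131
  k=6: a=14, p=6316, q=1851

6316/1851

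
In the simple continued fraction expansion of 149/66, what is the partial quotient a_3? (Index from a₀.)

7

149 = 2·66 + 17   →  a_0 = 2
66 = 3·17 + 15   →  a_1 = 3
17 = 1·15 + 2   →  a_2 = 1
15 = 7·2 + 1   →  a_3 = 7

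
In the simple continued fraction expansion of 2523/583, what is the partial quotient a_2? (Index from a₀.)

19

2523 = 4·583 + 191   →  a_0 = 4
583 = 3·191 + 10   →  a_1 = 3
191 = 19·10 + 1   →  a_2 = 19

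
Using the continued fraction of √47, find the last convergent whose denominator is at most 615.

√47 = [6; 1, 5, 1, 12, …] (period length 4).
Convergents:
  p_0/q_0 = 6/1
  p_1/q_1 = 7/1
  p_2/q_2 = 41/6
  p_3/q_3 = 48/7
  p_4/q_4 = 617/90
  p_5/q_5 = 665/97
  p_6/q_6 = 3942/575
  p_7/q_7 = 4607/672
q_6 = 575 ≤ 615 < 672 = q_7, so the answer is 3942/575.

3942/575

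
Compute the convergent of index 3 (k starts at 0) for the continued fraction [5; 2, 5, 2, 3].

131/24

Using pₖ = aₖpₖ₋₁ + pₖ₋₂, qₖ = aₖqₖ₋₁ + qₖ₋₂ (with p₋₁=1, p₋₂=0, q₋₁=0, q₋₂=1):
  k=0: a=5, p=5, q=1
  k=1: a=2, p=11, q=2
  k=2: a=5, p=60, q=11
  k=3: a=2, p=131, q=24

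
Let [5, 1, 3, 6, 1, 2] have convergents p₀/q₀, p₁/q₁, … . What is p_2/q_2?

23/4

Using pₖ = aₖpₖ₋₁ + pₖ₋₂, qₖ = aₖqₖ₋₁ + qₖ₋₂ (with p₋₁=1, p₋₂=0, q₋₁=0, q₋₂=1):
  k=0: a=5, p=5, q=1
  k=1: a=1, p=6, q=1
  k=2: a=3, p=23, q=4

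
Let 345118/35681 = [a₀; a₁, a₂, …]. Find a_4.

345118 = 9·35681 + 23989   →  a_0 = 9
35681 = 1·23989 + 11692   →  a_1 = 1
23989 = 2·11692 + 605   →  a_2 = 2
11692 = 19·605 + 197   →  a_3 = 19
605 = 3·197 + 14   →  a_4 = 3

3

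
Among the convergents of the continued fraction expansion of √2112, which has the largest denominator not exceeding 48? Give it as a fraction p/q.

√2112 = [45; 1, 21, 1, 90, …] (period length 4).
Convergents:
  p_0/q_0 = 45/1
  p_1/q_1 = 46/1
  p_2/q_2 = 1011/22
  p_3/q_3 = 1057/23
  p_4/q_4 = 96141/2092
q_3 = 23 ≤ 48 < 2092 = q_4, so the answer is 1057/23.

1057/23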